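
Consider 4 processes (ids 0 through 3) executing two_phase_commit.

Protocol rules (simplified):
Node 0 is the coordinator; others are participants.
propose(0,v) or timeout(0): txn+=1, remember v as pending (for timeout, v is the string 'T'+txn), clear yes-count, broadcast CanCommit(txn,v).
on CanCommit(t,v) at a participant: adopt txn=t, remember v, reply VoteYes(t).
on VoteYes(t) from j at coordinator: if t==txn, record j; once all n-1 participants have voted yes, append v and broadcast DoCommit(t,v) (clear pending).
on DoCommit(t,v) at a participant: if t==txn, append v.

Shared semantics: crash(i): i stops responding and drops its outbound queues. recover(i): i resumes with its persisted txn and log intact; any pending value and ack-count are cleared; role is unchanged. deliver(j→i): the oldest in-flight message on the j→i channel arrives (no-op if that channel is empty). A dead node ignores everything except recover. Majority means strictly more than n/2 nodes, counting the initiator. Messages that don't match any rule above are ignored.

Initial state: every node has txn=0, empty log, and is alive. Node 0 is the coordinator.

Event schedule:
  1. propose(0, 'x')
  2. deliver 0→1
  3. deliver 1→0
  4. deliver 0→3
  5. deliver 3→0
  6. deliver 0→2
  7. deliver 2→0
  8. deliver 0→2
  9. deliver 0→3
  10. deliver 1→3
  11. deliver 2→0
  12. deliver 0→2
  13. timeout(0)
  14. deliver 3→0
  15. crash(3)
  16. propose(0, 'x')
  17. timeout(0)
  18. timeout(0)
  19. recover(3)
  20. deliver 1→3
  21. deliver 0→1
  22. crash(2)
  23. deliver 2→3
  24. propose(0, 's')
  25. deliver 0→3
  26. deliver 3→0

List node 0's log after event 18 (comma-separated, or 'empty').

[1] propose(0,'x') → N0(coor t1 [-])
[2] deliver 0→1 → N1(part t1 [-])
[3] deliver 1→0 → ∅
[4] deliver 0→3 → N3(part t1 [-])
[5] deliver 3→0 → ∅
[6] deliver 0→2 → N2(part t1 [-])
[7] deliver 2→0 → N0(coor t1 [x])
[8] deliver 0→2 → N2(part t1 [x])
[9] deliver 0→3 → N3(part t1 [x])
[10] deliver 1→3 → ∅
[11] deliver 2→0 → ∅
[12] deliver 0→2 → ∅
[13] timeout(0) → N0(coor t2 [x])
[14] deliver 3→0 → ∅
[15] crash(3) → N3(✗part t1 [x])
[16] propose(0,'x') → N0(coor t3 [x])
[17] timeout(0) → N0(coor t4 [x])
[18] timeout(0) → N0(coor t5 [x])

x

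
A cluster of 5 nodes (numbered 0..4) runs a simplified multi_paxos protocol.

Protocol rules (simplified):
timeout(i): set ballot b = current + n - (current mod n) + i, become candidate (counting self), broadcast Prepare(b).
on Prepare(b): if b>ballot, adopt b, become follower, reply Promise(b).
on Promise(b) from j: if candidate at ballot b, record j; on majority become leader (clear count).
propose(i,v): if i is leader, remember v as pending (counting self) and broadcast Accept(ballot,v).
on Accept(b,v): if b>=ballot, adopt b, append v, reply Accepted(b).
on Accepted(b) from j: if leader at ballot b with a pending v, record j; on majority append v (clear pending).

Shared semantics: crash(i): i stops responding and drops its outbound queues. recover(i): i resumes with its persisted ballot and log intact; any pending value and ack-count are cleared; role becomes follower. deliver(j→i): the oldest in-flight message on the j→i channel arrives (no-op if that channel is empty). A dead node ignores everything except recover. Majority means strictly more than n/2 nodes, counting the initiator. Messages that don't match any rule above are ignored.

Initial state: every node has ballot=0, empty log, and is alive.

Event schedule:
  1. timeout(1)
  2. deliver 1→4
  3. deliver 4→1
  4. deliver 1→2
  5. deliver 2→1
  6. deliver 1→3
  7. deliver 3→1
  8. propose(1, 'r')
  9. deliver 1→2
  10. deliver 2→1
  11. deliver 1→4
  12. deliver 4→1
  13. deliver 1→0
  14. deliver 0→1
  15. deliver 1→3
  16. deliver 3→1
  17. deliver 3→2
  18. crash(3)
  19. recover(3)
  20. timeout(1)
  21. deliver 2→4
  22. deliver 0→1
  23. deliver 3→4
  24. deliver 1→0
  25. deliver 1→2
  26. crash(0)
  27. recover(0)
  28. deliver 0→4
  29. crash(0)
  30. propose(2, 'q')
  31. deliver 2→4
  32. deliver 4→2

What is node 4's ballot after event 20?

after 1 — timeout(1): n1:cand/b6/[-]
after 2 — deliver 1→4: n4:foll/b6/[-]
after 3 — deliver 4→1: ·
after 4 — deliver 1→2: n2:foll/b6/[-]
after 5 — deliver 2→1: n1:lead/b6/[-]
after 6 — deliver 1→3: n3:foll/b6/[-]
after 7 — deliver 3→1: ·
after 8 — propose(1,'r'): ·
after 9 — deliver 1→2: n2:foll/b6/[r]
after 10 — deliver 2→1: ·
after 11 — deliver 1→4: n4:foll/b6/[r]
after 12 — deliver 4→1: n1:lead/b6/[r]
after 13 — deliver 1→0: n0:foll/b6/[-]
after 14 — deliver 0→1: ·
after 15 — deliver 1→3: n3:foll/b6/[r]
after 16 — deliver 3→1: ·
after 17 — deliver 3→2: ·
after 18 — crash(3): n3:✗foll/b6/[r]
after 19 — recover(3): n3:foll/b6/[r]
after 20 — timeout(1): n1:cand/b11/[r]

6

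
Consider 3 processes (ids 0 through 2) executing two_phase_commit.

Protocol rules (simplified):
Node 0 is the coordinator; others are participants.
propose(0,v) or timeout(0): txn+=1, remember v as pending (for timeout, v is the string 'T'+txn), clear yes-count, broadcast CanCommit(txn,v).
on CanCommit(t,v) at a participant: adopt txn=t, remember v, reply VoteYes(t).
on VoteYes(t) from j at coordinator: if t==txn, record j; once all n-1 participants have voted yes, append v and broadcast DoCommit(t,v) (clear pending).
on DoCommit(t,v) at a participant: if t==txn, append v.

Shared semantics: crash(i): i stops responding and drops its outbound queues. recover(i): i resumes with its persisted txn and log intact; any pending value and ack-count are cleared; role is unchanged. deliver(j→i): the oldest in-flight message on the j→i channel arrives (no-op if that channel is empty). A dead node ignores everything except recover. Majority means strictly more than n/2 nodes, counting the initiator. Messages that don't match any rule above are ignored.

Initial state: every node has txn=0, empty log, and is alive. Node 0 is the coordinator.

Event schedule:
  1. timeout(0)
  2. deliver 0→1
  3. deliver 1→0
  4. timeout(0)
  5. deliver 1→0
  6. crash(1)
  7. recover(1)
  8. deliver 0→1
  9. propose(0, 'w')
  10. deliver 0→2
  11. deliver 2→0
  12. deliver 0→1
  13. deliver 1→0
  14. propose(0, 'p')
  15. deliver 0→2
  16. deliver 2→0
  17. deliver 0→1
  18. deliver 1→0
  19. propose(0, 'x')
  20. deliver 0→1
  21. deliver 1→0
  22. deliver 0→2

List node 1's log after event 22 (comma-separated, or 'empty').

empty

step 1 timeout(0): 0={coor,t=1,log=-}
step 2 deliver 0→1: 1={part,t=1,log=-}
step 3 deliver 1→0: —
step 4 timeout(0): 0={coor,t=2,log=-}
step 5 deliver 1→0: —
step 6 crash(1): 1={✗part,t=1,log=-}
step 7 recover(1): 1={part,t=1,log=-}
step 8 deliver 0→1: 1={part,t=2,log=-}
step 9 propose(0,'w'): 0={coor,t=3,log=-}
step 10 deliver 0→2: 2={part,t=1,log=-}
step 11 deliver 2→0: —
step 12 deliver 0→1: 1={part,t=3,log=-}
step 13 deliver 1→0: —
step 14 propose(0,'p'): 0={coor,t=4,log=-}
step 15 deliver 0→2: 2={part,t=2,log=-}
step 16 deliver 2→0: —
step 17 deliver 0→1: 1={part,t=4,log=-}
step 18 deliver 1→0: —
step 19 propose(0,'x'): 0={coor,t=5,log=-}
step 20 deliver 0→1: 1={part,t=5,log=-}
step 21 deliver 1→0: —
step 22 deliver 0→2: 2={part,t=3,log=-}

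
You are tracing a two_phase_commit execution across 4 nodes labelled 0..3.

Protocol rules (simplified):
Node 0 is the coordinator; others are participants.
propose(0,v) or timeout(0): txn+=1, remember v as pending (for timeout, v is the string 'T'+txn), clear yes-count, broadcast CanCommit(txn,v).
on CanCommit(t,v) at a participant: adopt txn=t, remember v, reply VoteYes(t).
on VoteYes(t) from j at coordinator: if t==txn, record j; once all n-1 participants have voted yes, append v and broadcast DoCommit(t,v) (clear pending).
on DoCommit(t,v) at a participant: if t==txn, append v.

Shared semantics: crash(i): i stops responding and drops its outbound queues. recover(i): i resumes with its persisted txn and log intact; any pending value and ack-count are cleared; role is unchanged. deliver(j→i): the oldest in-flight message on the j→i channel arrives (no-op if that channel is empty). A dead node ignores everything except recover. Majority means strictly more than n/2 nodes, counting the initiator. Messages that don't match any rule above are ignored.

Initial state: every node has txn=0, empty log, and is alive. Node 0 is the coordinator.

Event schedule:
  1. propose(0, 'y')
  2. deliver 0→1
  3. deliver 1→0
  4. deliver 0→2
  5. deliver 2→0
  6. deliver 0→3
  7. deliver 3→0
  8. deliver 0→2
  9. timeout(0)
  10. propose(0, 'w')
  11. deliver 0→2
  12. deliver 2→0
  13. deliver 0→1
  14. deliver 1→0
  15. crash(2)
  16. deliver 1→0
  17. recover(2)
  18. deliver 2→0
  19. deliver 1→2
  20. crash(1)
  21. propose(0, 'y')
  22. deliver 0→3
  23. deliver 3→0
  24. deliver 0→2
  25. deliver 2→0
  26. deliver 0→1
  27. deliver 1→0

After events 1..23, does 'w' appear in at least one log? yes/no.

e1 propose(0,'y'): 0[coor,t=1,-]
e2 deliver 0→1: 1[part,t=1,-]
e3 deliver 1→0: ·
e4 deliver 0→2: 2[part,t=1,-]
e5 deliver 2→0: ·
e6 deliver 0→3: 3[part,t=1,-]
e7 deliver 3→0: 0[coor,t=1,y]
e8 deliver 0→2: 2[part,t=1,y]
e9 timeout(0): 0[coor,t=2,y]
e10 propose(0,'w'): 0[coor,t=3,y]
e11 deliver 0→2: 2[part,t=2,y]
e12 deliver 2→0: ·
e13 deliver 0→1: 1[part,t=1,y]
e14 deliver 1→0: ·
e15 crash(2): 2[✗part,t=2,y]
e16 deliver 1→0: ·
e17 recover(2): 2[part,t=2,y]
e18 deliver 2→0: ·
e19 deliver 1→2: ·
e20 crash(1): 1[✗part,t=1,y]
e21 propose(0,'y'): 0[coor,t=4,y]
e22 deliver 0→3: 3[part,t=1,y]
e23 deliver 3→0: ·

no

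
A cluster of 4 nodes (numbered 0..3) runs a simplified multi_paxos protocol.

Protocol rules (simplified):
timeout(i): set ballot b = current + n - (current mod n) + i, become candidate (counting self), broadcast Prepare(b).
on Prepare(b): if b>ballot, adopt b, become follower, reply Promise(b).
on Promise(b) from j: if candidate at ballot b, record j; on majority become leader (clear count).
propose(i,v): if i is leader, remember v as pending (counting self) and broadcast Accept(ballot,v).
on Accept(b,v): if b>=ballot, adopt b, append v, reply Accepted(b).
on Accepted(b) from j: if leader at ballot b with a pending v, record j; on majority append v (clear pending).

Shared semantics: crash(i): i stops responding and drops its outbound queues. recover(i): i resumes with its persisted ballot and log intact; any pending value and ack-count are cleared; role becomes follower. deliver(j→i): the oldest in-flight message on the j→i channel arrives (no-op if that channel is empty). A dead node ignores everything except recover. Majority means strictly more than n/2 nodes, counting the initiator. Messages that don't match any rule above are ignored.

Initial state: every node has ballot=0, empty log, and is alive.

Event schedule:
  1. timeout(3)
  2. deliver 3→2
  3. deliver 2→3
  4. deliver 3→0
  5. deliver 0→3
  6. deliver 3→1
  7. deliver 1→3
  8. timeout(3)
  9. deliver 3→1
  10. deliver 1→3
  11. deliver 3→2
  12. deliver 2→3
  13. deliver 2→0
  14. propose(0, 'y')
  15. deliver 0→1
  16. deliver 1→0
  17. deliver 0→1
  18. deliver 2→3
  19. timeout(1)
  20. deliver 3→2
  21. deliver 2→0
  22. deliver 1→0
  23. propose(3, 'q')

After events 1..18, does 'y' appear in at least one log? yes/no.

no

after 1 — timeout(3): n3:cand/b7/[-]
after 2 — deliver 3→2: n2:foll/b7/[-]
after 3 — deliver 2→3: ·
after 4 — deliver 3→0: n0:foll/b7/[-]
after 5 — deliver 0→3: n3:lead/b7/[-]
after 6 — deliver 3→1: n1:foll/b7/[-]
after 7 — deliver 1→3: ·
after 8 — timeout(3): n3:cand/b11/[-]
after 9 — deliver 3→1: n1:foll/b11/[-]
after 10 — deliver 1→3: ·
after 11 — deliver 3→2: n2:foll/b11/[-]
after 12 — deliver 2→3: n3:lead/b11/[-]
after 13 — deliver 2→0: ·
after 14 — propose(0,'y'): ·
after 15 — deliver 0→1: ·
after 16 — deliver 1→0: ·
after 17 — deliver 0→1: ·
after 18 — deliver 2→3: ·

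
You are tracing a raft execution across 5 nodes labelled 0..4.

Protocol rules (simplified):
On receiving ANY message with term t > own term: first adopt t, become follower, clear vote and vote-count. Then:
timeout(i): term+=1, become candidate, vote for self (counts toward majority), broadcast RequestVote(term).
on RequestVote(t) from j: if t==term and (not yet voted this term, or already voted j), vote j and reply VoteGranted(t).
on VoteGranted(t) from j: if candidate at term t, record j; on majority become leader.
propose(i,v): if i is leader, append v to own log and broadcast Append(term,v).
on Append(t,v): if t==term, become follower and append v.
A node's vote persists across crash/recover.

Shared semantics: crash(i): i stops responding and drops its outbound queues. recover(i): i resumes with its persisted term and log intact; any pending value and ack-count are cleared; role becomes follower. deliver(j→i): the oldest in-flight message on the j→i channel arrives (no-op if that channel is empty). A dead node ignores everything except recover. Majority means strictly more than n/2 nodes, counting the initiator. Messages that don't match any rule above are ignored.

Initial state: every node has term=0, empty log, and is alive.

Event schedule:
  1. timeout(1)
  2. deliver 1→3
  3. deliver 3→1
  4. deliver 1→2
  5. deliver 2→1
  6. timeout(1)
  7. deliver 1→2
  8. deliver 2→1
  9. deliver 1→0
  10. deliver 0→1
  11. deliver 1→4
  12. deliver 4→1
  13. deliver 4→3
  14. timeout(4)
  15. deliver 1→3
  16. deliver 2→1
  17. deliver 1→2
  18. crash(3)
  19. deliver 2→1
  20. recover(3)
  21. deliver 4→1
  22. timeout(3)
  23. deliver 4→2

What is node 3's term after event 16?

1. timeout(1):  <1:cand t1 ->
2. deliver 1→3:  <3:foll t1 ->
3. deliver 3→1:  nop
4. deliver 1→2:  <2:foll t1 ->
5. deliver 2→1:  <1:lead t1 ->
6. timeout(1):  <1:cand t2 ->
7. deliver 1→2:  <2:foll t2 ->
8. deliver 2→1:  nop
9. deliver 1→0:  <0:foll t1 ->
10. deliver 0→1:  nop
11. deliver 1→4:  <4:foll t1 ->
12. deliver 4→1:  nop
13. deliver 4→3:  nop
14. timeout(4):  <4:cand t2 ->
15. deliver 1→3:  <3:foll t2 ->
16. deliver 2→1:  nop

2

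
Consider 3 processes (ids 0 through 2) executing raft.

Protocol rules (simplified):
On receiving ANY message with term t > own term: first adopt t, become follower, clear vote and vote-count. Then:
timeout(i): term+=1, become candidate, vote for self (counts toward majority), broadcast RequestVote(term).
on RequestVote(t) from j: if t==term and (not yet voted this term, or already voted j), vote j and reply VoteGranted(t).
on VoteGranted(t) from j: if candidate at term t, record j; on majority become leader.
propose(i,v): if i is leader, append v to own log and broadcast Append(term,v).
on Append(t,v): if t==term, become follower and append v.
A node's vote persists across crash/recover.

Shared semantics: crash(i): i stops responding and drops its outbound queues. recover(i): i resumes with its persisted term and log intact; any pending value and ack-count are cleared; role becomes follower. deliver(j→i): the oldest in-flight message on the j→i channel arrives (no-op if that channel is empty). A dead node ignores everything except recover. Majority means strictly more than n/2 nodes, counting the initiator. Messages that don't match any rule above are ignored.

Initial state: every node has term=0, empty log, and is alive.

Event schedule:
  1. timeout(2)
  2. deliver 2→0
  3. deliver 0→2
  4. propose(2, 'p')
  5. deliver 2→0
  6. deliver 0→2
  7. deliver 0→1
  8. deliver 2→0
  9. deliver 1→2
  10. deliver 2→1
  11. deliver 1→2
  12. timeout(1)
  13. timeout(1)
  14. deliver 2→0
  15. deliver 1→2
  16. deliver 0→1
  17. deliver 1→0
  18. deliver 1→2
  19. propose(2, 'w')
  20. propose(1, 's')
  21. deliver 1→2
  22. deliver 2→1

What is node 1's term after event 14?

3

e1 timeout(2): 2[cand,t=1,-]
e2 deliver 2→0: 0[foll,t=1,-]
e3 deliver 0→2: 2[lead,t=1,-]
e4 propose(2,'p'): 2[lead,t=1,p]
e5 deliver 2→0: 0[foll,t=1,p]
e6 deliver 0→2: ·
e7 deliver 0→1: ·
e8 deliver 2→0: ·
e9 deliver 1→2: ·
e10 deliver 2→1: 1[foll,t=1,-]
e11 deliver 1→2: ·
e12 timeout(1): 1[cand,t=2,-]
e13 timeout(1): 1[cand,t=3,-]
e14 deliver 2→0: ·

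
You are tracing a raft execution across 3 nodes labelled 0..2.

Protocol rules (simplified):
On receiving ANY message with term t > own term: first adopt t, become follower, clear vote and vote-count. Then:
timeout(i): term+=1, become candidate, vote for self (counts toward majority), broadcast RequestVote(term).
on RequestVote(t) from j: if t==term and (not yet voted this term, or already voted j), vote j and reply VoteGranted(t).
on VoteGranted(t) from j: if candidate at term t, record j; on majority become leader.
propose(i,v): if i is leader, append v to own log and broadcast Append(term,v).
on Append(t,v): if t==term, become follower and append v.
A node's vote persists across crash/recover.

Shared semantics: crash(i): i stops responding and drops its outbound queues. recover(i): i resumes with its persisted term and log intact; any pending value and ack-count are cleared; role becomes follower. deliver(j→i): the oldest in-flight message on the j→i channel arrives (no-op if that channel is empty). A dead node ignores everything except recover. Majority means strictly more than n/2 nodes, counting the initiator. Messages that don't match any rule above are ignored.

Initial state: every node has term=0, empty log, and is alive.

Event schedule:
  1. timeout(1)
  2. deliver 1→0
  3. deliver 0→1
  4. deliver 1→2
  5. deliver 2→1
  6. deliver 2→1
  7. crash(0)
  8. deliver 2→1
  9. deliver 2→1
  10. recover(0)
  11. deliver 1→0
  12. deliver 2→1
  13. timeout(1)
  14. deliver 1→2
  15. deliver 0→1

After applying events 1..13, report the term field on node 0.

1

1. timeout(1):  <1:cand t1 ->
2. deliver 1→0:  <0:foll t1 ->
3. deliver 0→1:  <1:lead t1 ->
4. deliver 1→2:  <2:foll t1 ->
5. deliver 2→1:  nop
6. deliver 2→1:  nop
7. crash(0):  <0:✗foll t1 ->
8. deliver 2→1:  nop
9. deliver 2→1:  nop
10. recover(0):  <0:foll t1 ->
11. deliver 1→0:  nop
12. deliver 2→1:  nop
13. timeout(1):  <1:cand t2 ->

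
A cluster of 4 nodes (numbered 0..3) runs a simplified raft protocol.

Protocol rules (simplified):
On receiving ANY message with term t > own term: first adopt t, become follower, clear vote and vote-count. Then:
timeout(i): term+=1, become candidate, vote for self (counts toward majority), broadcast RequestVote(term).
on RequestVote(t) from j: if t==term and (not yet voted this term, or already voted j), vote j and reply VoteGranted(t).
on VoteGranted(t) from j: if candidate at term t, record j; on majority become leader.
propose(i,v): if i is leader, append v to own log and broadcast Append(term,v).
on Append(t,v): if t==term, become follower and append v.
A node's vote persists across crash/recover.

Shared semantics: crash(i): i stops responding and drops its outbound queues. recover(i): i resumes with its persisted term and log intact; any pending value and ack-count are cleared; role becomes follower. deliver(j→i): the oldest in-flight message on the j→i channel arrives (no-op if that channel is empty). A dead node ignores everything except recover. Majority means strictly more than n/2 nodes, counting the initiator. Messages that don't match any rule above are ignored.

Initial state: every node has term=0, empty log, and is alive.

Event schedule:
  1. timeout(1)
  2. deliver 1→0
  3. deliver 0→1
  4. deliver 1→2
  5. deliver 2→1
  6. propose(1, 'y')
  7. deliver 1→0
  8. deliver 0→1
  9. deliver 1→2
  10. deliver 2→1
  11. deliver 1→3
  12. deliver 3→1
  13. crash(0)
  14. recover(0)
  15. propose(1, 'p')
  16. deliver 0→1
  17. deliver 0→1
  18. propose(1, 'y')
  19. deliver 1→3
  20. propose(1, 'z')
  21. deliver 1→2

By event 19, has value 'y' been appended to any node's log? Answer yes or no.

yes

[1] timeout(1) → N1(cand t1 [-])
[2] deliver 1→0 → N0(foll t1 [-])
[3] deliver 0→1 → ∅
[4] deliver 1→2 → N2(foll t1 [-])
[5] deliver 2→1 → N1(lead t1 [-])
[6] propose(1,'y') → N1(lead t1 [y])
[7] deliver 1→0 → N0(foll t1 [y])
[8] deliver 0→1 → ∅
[9] deliver 1→2 → N2(foll t1 [y])
[10] deliver 2→1 → ∅
[11] deliver 1→3 → N3(foll t1 [-])
[12] deliver 3→1 → ∅
[13] crash(0) → N0(✗foll t1 [y])
[14] recover(0) → N0(foll t1 [y])
[15] propose(1,'p') → N1(lead t1 [y,p])
[16] deliver 0→1 → ∅
[17] deliver 0→1 → ∅
[18] propose(1,'y') → N1(lead t1 [y,p,y])
[19] deliver 1→3 → N3(foll t1 [y])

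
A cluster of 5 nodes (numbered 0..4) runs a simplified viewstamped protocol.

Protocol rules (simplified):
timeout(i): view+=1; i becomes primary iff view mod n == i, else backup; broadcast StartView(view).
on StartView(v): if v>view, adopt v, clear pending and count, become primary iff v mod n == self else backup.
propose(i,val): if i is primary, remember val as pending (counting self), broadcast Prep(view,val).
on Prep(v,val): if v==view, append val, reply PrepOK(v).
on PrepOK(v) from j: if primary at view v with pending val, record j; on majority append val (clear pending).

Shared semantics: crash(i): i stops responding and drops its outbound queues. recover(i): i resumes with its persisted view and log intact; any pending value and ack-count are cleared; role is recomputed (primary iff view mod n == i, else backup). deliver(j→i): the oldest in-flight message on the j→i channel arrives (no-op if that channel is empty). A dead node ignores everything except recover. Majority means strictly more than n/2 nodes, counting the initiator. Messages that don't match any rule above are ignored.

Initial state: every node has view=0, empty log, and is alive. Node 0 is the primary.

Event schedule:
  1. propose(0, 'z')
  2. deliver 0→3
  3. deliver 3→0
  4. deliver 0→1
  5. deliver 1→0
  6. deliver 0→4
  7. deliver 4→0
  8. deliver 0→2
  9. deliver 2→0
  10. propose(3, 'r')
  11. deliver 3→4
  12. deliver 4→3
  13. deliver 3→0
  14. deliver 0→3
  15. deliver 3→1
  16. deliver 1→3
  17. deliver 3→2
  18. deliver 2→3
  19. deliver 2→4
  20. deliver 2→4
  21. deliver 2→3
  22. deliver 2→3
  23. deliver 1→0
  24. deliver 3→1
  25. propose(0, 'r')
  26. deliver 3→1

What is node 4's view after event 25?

0

step 1 propose(0,'z'): —
step 2 deliver 0→3: 3={back,v=0,log=z}
step 3 deliver 3→0: —
step 4 deliver 0→1: 1={back,v=0,log=z}
step 5 deliver 1→0: 0={prim,v=0,log=z}
step 6 deliver 0→4: 4={back,v=0,log=z}
step 7 deliver 4→0: —
step 8 deliver 0→2: 2={back,v=0,log=z}
step 9 deliver 2→0: —
step 10 propose(3,'r'): —
step 11 deliver 3→4: —
step 12 deliver 4→3: —
step 13 deliver 3→0: —
step 14 deliver 0→3: —
step 15 deliver 3→1: —
step 16 deliver 1→3: —
step 17 deliver 3→2: —
step 18 deliver 2→3: —
step 19 deliver 2→4: —
step 20 deliver 2→4: —
step 21 deliver 2→3: —
step 22 deliver 2→3: —
step 23 deliver 1→0: —
step 24 deliver 3→1: —
step 25 propose(0,'r'): —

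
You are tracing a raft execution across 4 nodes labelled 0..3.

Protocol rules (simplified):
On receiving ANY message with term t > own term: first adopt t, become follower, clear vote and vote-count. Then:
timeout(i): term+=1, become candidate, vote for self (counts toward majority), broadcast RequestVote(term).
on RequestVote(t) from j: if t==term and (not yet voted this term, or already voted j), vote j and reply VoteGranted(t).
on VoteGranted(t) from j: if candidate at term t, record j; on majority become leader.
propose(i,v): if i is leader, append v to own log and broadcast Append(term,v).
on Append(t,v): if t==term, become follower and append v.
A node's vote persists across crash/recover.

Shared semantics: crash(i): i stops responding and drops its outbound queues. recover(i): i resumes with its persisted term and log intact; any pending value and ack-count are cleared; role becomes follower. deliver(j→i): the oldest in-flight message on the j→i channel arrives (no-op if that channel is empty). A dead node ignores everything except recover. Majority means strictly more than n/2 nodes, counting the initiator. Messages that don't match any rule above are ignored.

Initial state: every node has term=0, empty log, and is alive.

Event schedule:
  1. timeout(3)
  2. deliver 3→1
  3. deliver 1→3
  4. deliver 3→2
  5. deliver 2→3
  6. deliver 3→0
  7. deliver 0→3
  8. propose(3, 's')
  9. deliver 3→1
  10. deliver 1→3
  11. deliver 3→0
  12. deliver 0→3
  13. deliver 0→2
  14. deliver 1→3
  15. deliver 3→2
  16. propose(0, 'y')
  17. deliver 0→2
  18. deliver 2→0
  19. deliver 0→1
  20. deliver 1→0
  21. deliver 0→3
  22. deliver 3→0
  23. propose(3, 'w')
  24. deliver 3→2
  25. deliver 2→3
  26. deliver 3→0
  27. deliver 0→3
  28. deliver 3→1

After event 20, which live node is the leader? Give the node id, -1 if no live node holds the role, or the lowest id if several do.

3

step 1 timeout(3): 3={cand,t=1,log=-}
step 2 deliver 3→1: 1={foll,t=1,log=-}
step 3 deliver 1→3: —
step 4 deliver 3→2: 2={foll,t=1,log=-}
step 5 deliver 2→3: 3={lead,t=1,log=-}
step 6 deliver 3→0: 0={foll,t=1,log=-}
step 7 deliver 0→3: —
step 8 propose(3,'s'): 3={lead,t=1,log=s}
step 9 deliver 3→1: 1={foll,t=1,log=s}
step 10 deliver 1→3: —
step 11 deliver 3→0: 0={foll,t=1,log=s}
step 12 deliver 0→3: —
step 13 deliver 0→2: —
step 14 deliver 1→3: —
step 15 deliver 3→2: 2={foll,t=1,log=s}
step 16 propose(0,'y'): —
step 17 deliver 0→2: —
step 18 deliver 2→0: —
step 19 deliver 0→1: —
step 20 deliver 1→0: —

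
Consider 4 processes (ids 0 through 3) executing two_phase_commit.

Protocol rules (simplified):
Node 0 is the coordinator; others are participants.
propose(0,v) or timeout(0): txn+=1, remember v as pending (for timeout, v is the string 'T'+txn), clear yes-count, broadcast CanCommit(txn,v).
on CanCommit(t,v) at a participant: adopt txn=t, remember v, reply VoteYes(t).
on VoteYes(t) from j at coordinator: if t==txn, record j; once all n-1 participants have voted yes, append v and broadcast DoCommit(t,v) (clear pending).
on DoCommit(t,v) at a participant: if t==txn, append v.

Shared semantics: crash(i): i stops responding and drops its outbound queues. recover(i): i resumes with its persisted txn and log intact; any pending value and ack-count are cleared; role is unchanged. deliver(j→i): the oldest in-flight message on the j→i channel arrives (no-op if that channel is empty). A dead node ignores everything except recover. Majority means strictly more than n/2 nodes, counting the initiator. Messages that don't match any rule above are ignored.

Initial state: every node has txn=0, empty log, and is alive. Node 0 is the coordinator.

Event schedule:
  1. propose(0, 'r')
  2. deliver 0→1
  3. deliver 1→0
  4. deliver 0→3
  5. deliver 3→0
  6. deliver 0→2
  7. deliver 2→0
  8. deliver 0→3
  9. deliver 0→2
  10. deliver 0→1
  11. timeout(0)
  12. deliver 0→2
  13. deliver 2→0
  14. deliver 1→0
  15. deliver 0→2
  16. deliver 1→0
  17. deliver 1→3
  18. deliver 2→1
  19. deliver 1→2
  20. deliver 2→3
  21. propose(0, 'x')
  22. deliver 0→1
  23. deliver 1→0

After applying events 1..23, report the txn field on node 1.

[1] propose(0,'r') → N0(coor t1 [-])
[2] deliver 0→1 → N1(part t1 [-])
[3] deliver 1→0 → ∅
[4] deliver 0→3 → N3(part t1 [-])
[5] deliver 3→0 → ∅
[6] deliver 0→2 → N2(part t1 [-])
[7] deliver 2→0 → N0(coor t1 [r])
[8] deliver 0→3 → N3(part t1 [r])
[9] deliver 0→2 → N2(part t1 [r])
[10] deliver 0→1 → N1(part t1 [r])
[11] timeout(0) → N0(coor t2 [r])
[12] deliver 0→2 → N2(part t2 [r])
[13] deliver 2→0 → ∅
[14] deliver 1→0 → ∅
[15] deliver 0→2 → ∅
[16] deliver 1→0 → ∅
[17] deliver 1→3 → ∅
[18] deliver 2→1 → ∅
[19] deliver 1→2 → ∅
[20] deliver 2→3 → ∅
[21] propose(0,'x') → N0(coor t3 [r])
[22] deliver 0→1 → N1(part t2 [r])
[23] deliver 1→0 → ∅

2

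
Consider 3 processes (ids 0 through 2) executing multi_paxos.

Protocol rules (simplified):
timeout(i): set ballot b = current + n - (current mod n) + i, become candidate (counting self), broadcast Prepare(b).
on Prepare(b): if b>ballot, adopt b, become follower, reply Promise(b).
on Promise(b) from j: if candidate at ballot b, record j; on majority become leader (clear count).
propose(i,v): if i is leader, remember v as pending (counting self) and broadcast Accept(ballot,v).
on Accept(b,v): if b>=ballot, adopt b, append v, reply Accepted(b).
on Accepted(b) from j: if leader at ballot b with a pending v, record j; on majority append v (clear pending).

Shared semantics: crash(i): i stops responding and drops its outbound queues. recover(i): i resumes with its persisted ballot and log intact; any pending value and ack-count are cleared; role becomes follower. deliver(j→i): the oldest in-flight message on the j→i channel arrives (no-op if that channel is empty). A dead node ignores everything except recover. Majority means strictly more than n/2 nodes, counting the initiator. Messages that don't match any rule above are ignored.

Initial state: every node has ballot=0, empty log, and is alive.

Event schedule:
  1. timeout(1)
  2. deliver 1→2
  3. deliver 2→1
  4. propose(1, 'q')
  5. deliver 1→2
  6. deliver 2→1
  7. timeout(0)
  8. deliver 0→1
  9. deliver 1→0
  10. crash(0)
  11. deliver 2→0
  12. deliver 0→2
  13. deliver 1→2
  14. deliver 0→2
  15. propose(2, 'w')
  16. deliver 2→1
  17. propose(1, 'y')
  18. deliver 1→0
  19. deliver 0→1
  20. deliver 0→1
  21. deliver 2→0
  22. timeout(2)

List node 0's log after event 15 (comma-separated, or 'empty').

empty

step 1 timeout(1): 1={cand,b=4,log=-}
step 2 deliver 1→2: 2={foll,b=4,log=-}
step 3 deliver 2→1: 1={lead,b=4,log=-}
step 4 propose(1,'q'): —
step 5 deliver 1→2: 2={foll,b=4,log=q}
step 6 deliver 2→1: 1={lead,b=4,log=q}
step 7 timeout(0): 0={cand,b=3,log=-}
step 8 deliver 0→1: —
step 9 deliver 1→0: 0={foll,b=4,log=-}
step 10 crash(0): 0={✗foll,b=4,log=-}
step 11 deliver 2→0: —
step 12 deliver 0→2: —
step 13 deliver 1→2: —
step 14 deliver 0→2: —
step 15 propose(2,'w'): —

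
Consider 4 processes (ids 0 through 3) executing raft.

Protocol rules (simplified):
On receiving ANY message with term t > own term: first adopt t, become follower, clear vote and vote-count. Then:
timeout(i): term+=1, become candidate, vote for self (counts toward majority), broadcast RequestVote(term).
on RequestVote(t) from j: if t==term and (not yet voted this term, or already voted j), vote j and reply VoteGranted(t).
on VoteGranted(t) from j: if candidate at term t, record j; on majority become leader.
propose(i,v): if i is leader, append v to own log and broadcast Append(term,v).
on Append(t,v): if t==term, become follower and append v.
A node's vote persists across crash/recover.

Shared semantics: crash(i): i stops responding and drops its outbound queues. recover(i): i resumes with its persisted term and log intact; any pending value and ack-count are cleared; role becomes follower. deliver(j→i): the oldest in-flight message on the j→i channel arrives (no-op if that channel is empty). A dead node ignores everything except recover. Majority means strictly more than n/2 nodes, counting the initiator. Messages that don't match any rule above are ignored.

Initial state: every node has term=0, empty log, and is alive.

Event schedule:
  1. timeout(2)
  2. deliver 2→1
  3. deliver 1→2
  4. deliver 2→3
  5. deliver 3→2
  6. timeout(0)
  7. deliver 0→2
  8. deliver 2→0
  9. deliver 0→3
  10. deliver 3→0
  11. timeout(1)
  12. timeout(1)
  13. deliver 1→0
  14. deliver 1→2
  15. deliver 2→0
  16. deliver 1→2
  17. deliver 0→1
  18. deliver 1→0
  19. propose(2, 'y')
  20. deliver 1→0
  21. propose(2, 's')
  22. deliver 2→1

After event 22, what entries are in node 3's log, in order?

[1] timeout(2) → N2(cand t1 [-])
[2] deliver 2→1 → N1(foll t1 [-])
[3] deliver 1→2 → ∅
[4] deliver 2→3 → N3(foll t1 [-])
[5] deliver 3→2 → N2(lead t1 [-])
[6] timeout(0) → N0(cand t1 [-])
[7] deliver 0→2 → ∅
[8] deliver 2→0 → ∅
[9] deliver 0→3 → ∅
[10] deliver 3→0 → ∅
[11] timeout(1) → N1(cand t2 [-])
[12] timeout(1) → N1(cand t3 [-])
[13] deliver 1→0 → N0(foll t2 [-])
[14] deliver 1→2 → N2(foll t2 [-])
[15] deliver 2→0 → ∅
[16] deliver 1→2 → N2(foll t3 [-])
[17] deliver 0→1 → ∅
[18] deliver 1→0 → N0(foll t3 [-])
[19] propose(2,'y') → ∅
[20] deliver 1→0 → ∅
[21] propose(2,'s') → ∅
[22] deliver 2→1 → ∅

empty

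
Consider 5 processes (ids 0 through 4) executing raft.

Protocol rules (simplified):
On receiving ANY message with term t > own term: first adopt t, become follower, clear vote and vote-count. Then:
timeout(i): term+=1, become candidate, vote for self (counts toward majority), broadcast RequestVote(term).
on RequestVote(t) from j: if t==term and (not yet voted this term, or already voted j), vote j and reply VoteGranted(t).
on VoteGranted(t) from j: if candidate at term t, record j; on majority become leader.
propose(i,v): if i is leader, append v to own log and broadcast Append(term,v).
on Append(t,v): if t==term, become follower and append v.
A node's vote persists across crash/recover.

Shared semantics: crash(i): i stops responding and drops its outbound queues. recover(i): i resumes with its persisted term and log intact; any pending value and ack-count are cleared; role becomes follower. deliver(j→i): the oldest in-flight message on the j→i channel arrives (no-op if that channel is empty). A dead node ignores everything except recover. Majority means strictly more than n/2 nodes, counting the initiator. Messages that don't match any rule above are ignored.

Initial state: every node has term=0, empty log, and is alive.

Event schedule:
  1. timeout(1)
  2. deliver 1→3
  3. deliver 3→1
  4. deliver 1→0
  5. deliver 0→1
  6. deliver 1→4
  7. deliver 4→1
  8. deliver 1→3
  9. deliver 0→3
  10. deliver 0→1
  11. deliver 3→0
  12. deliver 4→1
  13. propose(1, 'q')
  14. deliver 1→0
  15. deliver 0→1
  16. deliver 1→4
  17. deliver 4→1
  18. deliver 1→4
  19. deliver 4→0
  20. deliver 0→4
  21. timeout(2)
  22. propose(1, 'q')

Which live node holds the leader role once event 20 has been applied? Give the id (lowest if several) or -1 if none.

after 1 — timeout(1): n1:cand/t1/[-]
after 2 — deliver 1→3: n3:foll/t1/[-]
after 3 — deliver 3→1: ·
after 4 — deliver 1→0: n0:foll/t1/[-]
after 5 — deliver 0→1: n1:lead/t1/[-]
after 6 — deliver 1→4: n4:foll/t1/[-]
after 7 — deliver 4→1: ·
after 8 — deliver 1→3: ·
after 9 — deliver 0→3: ·
after 10 — deliver 0→1: ·
after 11 — deliver 3→0: ·
after 12 — deliver 4→1: ·
after 13 — propose(1,'q'): n1:lead/t1/[q]
after 14 — deliver 1→0: n0:foll/t1/[q]
after 15 — deliver 0→1: ·
after 16 — deliver 1→4: n4:foll/t1/[q]
after 17 — deliver 4→1: ·
after 18 — deliver 1→4: ·
after 19 — deliver 4→0: ·
after 20 — deliver 0→4: ·

1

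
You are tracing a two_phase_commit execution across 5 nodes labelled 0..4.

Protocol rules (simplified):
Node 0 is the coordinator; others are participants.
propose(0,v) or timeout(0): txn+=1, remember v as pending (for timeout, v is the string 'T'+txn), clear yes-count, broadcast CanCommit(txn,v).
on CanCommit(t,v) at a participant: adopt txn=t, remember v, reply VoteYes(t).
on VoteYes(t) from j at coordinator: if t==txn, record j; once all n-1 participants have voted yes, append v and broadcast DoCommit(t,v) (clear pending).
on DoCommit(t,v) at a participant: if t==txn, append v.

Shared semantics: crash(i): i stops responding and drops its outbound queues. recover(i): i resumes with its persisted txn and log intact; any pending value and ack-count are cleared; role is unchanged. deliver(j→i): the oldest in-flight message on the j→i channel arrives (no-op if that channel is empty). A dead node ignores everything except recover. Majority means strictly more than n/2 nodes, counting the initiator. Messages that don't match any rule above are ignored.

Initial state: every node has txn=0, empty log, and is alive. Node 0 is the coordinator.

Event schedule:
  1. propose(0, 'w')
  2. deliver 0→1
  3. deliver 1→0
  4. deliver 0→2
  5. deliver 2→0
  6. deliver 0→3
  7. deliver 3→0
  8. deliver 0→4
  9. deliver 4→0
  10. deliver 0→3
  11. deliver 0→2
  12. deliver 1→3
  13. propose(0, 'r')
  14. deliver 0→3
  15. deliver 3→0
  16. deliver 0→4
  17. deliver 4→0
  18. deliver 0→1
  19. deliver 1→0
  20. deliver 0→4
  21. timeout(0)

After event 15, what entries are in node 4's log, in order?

empty

e1 propose(0,'w'): 0[coor,t=1,-]
e2 deliver 0→1: 1[part,t=1,-]
e3 deliver 1→0: ·
e4 deliver 0→2: 2[part,t=1,-]
e5 deliver 2→0: ·
e6 deliver 0→3: 3[part,t=1,-]
e7 deliver 3→0: ·
e8 deliver 0→4: 4[part,t=1,-]
e9 deliver 4→0: 0[coor,t=1,w]
e10 deliver 0→3: 3[part,t=1,w]
e11 deliver 0→2: 2[part,t=1,w]
e12 deliver 1→3: ·
e13 propose(0,'r'): 0[coor,t=2,w]
e14 deliver 0→3: 3[part,t=2,w]
e15 deliver 3→0: ·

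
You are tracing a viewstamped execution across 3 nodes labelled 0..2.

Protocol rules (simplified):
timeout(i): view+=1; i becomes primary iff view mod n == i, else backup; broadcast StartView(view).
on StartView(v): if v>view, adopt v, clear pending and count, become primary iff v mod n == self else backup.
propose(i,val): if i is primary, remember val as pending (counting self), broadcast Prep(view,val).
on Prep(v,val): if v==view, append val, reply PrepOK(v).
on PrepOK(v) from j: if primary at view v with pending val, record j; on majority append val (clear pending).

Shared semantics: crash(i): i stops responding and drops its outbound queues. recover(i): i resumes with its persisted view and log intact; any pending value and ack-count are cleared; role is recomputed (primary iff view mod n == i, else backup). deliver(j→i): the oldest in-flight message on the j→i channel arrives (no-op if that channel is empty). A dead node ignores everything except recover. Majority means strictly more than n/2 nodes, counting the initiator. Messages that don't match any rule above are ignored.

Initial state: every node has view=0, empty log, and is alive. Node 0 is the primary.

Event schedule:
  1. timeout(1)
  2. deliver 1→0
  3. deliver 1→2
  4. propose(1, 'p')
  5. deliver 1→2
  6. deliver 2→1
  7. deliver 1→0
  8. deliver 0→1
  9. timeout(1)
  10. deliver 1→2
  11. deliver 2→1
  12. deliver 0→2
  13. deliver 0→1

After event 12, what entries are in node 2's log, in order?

p

e1 timeout(1): 1[prim,v=1,-]
e2 deliver 1→0: 0[back,v=1,-]
e3 deliver 1→2: 2[back,v=1,-]
e4 propose(1,'p'): ·
e5 deliver 1→2: 2[back,v=1,p]
e6 deliver 2→1: 1[prim,v=1,p]
e7 deliver 1→0: 0[back,v=1,p]
e8 deliver 0→1: ·
e9 timeout(1): 1[back,v=2,p]
e10 deliver 1→2: 2[prim,v=2,p]
e11 deliver 2→1: ·
e12 deliver 0→2: ·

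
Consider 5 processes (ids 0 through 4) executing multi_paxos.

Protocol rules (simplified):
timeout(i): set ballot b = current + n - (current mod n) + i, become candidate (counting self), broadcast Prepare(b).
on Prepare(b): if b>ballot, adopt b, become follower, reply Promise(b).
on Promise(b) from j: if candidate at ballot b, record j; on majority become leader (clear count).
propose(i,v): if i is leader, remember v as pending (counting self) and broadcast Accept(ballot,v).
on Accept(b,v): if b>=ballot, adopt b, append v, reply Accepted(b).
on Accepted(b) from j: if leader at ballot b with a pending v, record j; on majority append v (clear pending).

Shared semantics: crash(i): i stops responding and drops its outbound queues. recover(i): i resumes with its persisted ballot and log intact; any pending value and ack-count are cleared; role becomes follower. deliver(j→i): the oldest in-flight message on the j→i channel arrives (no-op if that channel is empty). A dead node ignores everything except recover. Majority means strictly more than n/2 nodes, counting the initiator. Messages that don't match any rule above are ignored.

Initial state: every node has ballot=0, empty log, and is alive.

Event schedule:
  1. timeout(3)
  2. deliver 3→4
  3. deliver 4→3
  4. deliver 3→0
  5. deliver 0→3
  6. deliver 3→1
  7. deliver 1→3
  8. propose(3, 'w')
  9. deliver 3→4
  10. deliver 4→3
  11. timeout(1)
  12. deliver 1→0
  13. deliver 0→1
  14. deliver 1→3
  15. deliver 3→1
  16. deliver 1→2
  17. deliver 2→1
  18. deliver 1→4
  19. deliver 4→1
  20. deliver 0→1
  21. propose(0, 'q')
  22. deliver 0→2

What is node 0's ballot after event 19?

11

1. timeout(3):  <3:cand b8 ->
2. deliver 3→4:  <4:foll b8 ->
3. deliver 4→3:  nop
4. deliver 3→0:  <0:foll b8 ->
5. deliver 0→3:  <3:lead b8 ->
6. deliver 3→1:  <1:foll b8 ->
7. deliver 1→3:  nop
8. propose(3,'w'):  nop
9. deliver 3→4:  <4:foll b8 w>
10. deliver 4→3:  nop
11. timeout(1):  <1:cand b11 ->
12. deliver 1→0:  <0:foll b11 ->
13. deliver 0→1:  nop
14. deliver 1→3:  <3:foll b11 ->
15. deliver 3→1:  nop
16. deliver 1→2:  <2:foll b11 ->
17. deliver 2→1:  <1:lead b11 ->
18. deliver 1→4:  <4:foll b11 w>
19. deliver 4→1:  nop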